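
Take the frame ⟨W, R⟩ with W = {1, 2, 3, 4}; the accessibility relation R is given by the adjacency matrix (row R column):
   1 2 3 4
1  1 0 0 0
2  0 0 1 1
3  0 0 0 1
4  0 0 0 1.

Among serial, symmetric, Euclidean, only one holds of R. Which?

serial

Serial: yes — every world has a successor (e.g. 1 R 1).
Symmetric: no — 2 R 3 but not 3 R 2.
Euclidean: no — 2 R 4 and 2 R 3, but not 4 R 3.
Only serial holds.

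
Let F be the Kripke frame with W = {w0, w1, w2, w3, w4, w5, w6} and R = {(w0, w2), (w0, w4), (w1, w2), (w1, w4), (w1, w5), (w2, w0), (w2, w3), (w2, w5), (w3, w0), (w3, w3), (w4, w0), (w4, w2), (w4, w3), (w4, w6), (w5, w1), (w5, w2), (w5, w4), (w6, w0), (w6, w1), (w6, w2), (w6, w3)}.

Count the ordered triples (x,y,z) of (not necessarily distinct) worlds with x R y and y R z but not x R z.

33

Enumerating: (w0,w2,w0), (w0,w2,w3), (w0,w2,w5), (w0,w4,w0), (w0,w4,w3), (w0,w4,w6), (w1,w2,w0), (w1,w2,w3), (w1,w4,w0), (w1,w4,w3), (w1,w4,w6), (w1,w5,w1), … and 21 more.
Total: 33.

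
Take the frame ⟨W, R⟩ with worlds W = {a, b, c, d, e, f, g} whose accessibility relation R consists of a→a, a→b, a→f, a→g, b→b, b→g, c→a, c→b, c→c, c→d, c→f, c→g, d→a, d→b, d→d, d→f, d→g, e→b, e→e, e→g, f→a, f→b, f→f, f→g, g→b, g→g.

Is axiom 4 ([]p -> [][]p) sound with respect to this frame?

Yes

By correspondence theory, 4 is valid on a frame iff R is transitive.
Transitive: yes — every two-step R-path is closed by a direct edge.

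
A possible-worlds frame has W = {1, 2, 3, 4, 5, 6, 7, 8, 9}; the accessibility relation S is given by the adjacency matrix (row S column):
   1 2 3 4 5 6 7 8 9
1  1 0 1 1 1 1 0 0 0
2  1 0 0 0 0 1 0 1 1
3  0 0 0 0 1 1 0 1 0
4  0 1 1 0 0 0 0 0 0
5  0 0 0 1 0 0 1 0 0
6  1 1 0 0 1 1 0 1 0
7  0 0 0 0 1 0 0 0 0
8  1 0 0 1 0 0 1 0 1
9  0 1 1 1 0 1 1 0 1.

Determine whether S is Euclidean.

Euclidean: no — 1 S 3 and 1 S 4, but not 3 S 4.

No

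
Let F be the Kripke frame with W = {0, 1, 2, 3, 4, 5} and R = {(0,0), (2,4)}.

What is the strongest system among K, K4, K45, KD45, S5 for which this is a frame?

K4

Transitive (axiom 4): yes — every two-step R-path is closed by a direct edge.
Euclidean (axiom 5): no — 2 R 4 and 2 R 4, but not 4 R 4.
Serial (axiom D): no — 1 has no R-successor.
Reflexive (axiom T): no — 1 is not related to itself.
So F validates K, K4; K45 would additionally require R to be Euclidean. The strongest is K4.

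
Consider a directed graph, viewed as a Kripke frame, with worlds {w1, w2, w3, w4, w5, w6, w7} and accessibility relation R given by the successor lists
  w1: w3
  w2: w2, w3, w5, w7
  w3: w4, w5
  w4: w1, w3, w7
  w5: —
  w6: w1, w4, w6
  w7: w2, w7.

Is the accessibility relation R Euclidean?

Euclidean: no — w2 R w3 and w2 R w7, but not w3 R w7.

No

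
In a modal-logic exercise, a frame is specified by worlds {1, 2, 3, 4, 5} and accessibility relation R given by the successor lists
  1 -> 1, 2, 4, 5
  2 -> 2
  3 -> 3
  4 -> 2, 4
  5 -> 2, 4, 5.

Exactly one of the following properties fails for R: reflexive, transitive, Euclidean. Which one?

Reflexive: yes — every world is R-related to itself.
Transitive: yes — every two-step R-path is closed by a direct edge.
Euclidean: no — 1 R 2 and 1 R 4, but not 2 R 4.
Only Euclidean fails.

Euclidean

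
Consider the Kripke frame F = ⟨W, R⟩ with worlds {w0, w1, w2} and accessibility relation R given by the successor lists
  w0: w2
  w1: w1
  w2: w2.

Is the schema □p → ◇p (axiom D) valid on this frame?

Yes

Axiom D corresponds to the accessibility relation being serial.
Serial: yes — every world has a successor (e.g. w0 R w2).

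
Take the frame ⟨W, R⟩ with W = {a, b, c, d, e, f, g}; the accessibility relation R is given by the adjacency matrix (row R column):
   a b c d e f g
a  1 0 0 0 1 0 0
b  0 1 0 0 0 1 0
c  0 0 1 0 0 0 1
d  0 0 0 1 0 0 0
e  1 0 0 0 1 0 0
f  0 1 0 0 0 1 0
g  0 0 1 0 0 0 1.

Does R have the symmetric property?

Symmetric: yes — every pair in R has its reverse in R.

Yes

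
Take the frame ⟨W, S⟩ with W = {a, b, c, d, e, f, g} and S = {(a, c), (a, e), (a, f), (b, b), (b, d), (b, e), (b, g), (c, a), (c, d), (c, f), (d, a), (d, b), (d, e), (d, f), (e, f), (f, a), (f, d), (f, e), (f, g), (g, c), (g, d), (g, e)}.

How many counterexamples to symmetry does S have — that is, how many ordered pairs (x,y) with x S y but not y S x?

Enumerating: (a,e), (b,e), (b,g), (c,d), (c,f), (d,a), (d,e), (f,g), (g,c), (g,d), (g,e).

11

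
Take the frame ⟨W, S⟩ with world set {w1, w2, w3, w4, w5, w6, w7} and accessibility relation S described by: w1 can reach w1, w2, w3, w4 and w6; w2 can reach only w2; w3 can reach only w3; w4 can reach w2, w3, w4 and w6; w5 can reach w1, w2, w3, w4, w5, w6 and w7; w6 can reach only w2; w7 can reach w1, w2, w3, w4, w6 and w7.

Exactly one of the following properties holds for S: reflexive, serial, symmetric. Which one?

Reflexive: no — w6 is not related to itself.
Serial: yes — every world has a successor (e.g. w1 S w1).
Symmetric: no — w1 S w2 but not w2 S w1.
Only serial holds.

serial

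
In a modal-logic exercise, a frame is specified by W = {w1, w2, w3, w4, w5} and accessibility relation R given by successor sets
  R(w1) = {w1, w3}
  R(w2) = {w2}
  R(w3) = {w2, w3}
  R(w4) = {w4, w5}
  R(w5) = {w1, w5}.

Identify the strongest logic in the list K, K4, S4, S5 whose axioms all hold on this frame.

Transitive (axiom 4): no — w1 R w3 and w3 R w2, but not w1 R w2.
Reflexive (axiom T): yes — every world is R-related to itself.
Euclidean (axiom 5): no — w1 R w3 and w1 R w1, but not w3 R w1.
So F validates K; K4 would additionally require R to be transitive. The strongest is K.

K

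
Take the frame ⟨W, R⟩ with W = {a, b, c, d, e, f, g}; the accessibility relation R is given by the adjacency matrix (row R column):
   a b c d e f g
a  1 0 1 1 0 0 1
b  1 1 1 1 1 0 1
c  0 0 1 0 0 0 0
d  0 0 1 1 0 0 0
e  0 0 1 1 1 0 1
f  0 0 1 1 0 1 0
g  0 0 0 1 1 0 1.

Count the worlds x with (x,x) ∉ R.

R is reflexive; there are no such worlds.

0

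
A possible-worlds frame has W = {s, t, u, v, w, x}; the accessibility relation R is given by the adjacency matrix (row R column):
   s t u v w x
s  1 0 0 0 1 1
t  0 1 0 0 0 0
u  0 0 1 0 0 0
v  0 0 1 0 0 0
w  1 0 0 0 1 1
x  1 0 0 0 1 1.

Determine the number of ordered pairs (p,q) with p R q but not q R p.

Enumerating: (v,u).

1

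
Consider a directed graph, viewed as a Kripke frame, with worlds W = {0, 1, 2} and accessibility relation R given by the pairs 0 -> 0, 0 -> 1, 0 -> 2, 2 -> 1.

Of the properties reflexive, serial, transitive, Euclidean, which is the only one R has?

transitive

Reflexive: no — 1 is not related to itself.
Serial: no — 1 has no R-successor.
Transitive: yes — every two-step R-path is closed by a direct edge.
Euclidean: no — 0 R 1 and 0 R 2, but not 1 R 2.
Only transitive holds.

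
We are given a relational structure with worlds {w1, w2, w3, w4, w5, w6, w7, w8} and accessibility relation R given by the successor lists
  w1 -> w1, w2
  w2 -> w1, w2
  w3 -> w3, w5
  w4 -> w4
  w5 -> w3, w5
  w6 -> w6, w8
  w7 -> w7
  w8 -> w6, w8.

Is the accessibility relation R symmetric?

Symmetric: yes — every pair in R has its reverse in R.

Yes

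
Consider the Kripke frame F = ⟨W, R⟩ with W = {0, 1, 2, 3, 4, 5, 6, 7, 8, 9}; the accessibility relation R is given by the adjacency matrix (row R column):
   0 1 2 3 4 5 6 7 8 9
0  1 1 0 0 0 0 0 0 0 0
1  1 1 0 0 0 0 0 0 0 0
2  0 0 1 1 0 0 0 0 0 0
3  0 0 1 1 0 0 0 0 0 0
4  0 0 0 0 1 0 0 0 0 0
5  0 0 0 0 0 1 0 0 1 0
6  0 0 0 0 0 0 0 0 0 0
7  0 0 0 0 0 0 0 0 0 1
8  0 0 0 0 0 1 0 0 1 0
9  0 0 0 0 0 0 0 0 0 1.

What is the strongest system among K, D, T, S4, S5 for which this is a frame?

Serial (axiom D): no — 6 has no R-successor.
Reflexive (axiom T): no — 6 is not related to itself.
Transitive (axiom 4): yes — every two-step R-path is closed by a direct edge.
Euclidean (axiom 5): yes — any two successors of a common world are R-related.
So F validates K; D would additionally require R to be serial. The strongest is K.

K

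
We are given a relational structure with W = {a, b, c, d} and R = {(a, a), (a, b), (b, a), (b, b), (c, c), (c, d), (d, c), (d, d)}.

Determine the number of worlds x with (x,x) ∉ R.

R is reflexive; there are no such worlds.

0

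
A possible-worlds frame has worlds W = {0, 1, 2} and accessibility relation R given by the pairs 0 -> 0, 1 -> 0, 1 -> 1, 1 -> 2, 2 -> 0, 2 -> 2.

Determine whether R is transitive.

Yes

Transitive: yes — every two-step R-path is closed by a direct edge.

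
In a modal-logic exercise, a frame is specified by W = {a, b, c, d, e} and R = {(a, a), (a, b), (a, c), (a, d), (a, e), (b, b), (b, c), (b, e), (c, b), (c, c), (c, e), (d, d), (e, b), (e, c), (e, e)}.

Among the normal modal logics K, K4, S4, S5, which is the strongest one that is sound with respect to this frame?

Transitive (axiom 4): yes — every two-step R-path is closed by a direct edge.
Reflexive (axiom T): yes — every world is R-related to itself.
Euclidean (axiom 5): no — a R b and a R d, but not b R d.
So F validates K, K4, S4; S5 would additionally require R to be Euclidean. The strongest is S4.

S4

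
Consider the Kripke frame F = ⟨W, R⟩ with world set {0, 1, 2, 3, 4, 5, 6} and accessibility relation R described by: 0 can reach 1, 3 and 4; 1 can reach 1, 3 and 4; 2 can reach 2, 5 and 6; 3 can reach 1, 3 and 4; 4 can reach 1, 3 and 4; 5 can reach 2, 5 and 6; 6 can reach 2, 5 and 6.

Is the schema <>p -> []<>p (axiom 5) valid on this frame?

Axiom 5 corresponds to the accessibility relation being Euclidean.
Euclidean: yes — any two successors of a common world are R-related.

Yes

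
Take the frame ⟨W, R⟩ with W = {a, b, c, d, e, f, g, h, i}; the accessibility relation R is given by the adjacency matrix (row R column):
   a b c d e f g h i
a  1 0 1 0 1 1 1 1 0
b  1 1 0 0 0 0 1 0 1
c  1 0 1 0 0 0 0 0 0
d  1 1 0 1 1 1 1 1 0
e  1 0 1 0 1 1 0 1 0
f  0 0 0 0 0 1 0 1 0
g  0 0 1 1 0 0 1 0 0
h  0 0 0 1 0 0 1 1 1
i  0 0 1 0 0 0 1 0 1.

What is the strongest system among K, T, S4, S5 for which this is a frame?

T

Reflexive (axiom T): yes — every world is R-related to itself.
Transitive (axiom 4): no — a R g and g R d, but not a R d.
Euclidean (axiom 5): no — a R c and a R e, but not c R e.
So F validates K, T; S4 would additionally require R to be transitive. The strongest is T.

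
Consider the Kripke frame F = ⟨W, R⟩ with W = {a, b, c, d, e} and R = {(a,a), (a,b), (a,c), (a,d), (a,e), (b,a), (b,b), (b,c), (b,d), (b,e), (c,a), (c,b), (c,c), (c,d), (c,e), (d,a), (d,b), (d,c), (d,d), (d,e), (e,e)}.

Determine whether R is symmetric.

Symmetric: no — a R e but not e R a.

No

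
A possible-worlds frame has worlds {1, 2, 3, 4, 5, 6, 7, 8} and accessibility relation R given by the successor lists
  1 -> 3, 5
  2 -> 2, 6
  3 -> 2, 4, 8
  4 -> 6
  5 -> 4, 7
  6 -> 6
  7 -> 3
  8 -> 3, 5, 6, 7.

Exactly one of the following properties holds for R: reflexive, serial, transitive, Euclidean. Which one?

serial

Reflexive: no — 1 is not related to itself.
Serial: yes — every world has a successor (e.g. 1 R 3).
Transitive: no — 1 R 3 and 3 R 2, but not 1 R 2.
Euclidean: no — 1 R 3 and 1 R 5, but not 3 R 5.
Only serial holds.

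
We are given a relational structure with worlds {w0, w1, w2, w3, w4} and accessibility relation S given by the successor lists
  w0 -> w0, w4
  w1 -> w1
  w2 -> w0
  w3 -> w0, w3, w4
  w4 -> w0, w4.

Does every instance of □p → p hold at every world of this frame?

No

The schema T characterises exactly the reflexive frames.
Reflexive: no — w2 is not related to itself.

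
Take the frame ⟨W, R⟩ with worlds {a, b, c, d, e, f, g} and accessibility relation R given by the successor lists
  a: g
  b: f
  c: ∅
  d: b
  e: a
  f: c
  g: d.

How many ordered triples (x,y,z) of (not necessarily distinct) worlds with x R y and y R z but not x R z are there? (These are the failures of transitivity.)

Enumerating: (a,g,d), (b,f,c), (d,b,f), (e,a,g), (g,d,b).

5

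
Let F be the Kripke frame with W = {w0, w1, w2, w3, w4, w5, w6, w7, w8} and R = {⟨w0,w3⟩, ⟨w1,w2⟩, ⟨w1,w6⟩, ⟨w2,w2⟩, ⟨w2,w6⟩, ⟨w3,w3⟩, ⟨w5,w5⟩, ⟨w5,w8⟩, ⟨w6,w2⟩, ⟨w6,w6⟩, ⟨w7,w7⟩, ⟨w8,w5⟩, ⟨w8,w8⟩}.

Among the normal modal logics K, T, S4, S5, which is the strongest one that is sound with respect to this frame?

Reflexive (axiom T): no — w0 is not related to itself.
Transitive (axiom 4): yes — every two-step R-path is closed by a direct edge.
Euclidean (axiom 5): yes — any two successors of a common world are R-related.
So F validates K; T would additionally require R to be reflexive. The strongest is K.

K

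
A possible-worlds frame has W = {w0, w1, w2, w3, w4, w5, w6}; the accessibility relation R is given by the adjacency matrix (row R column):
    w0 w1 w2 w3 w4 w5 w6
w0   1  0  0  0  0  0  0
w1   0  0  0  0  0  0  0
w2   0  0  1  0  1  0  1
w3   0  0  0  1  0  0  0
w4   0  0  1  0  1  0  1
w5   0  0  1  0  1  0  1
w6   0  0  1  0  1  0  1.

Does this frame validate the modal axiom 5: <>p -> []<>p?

Yes

The schema 5 characterises exactly the Euclidean frames.
Euclidean: yes — any two successors of a common world are R-related.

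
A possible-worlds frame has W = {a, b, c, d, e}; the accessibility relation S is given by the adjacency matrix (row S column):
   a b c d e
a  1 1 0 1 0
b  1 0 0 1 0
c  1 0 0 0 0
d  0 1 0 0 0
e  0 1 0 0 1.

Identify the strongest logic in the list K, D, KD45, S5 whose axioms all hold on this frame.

D

Serial (axiom D): yes — every world has a successor (e.g. a S a).
Euclidean (axiom 5): no — b S d and b S a, but not d S a.
Transitive (axiom 4): no — c S a and a S b, but not c S b.
Reflexive (axiom T): no — b is not related to itself.
So F validates K, D; KD45 would additionally require S to be Euclidean and transitive. The strongest is D.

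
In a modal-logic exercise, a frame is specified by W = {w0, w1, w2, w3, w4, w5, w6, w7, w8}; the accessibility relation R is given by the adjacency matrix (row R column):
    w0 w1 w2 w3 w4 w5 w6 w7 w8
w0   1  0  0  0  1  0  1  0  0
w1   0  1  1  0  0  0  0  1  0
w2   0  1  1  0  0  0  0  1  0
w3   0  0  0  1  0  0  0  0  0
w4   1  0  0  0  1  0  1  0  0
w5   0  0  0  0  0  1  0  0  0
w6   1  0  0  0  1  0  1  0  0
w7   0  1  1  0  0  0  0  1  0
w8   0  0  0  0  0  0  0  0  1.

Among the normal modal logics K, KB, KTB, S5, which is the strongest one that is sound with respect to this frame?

Symmetric (axiom B): yes — every pair in R has its reverse in R.
Reflexive (axiom T): yes — every world is R-related to itself.
Euclidean (axiom 5): yes — any two successors of a common world are R-related.
So F validates K, KB, KTB, S5. The strongest is S5.

S5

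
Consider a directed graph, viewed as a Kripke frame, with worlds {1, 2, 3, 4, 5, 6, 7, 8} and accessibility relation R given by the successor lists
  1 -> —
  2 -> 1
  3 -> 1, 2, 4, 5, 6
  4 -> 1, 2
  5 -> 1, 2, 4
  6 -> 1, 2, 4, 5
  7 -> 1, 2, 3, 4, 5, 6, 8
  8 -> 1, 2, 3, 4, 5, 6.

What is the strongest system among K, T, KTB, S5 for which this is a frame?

K

Reflexive (axiom T): no — 1 is not related to itself.
Symmetric (axiom B): no — 2 R 1 but not 1 R 2.
Euclidean (axiom 5): no — 3 R 1 and 3 R 2, but not 1 R 2.
So F validates K; T would additionally require R to be reflexive. The strongest is K.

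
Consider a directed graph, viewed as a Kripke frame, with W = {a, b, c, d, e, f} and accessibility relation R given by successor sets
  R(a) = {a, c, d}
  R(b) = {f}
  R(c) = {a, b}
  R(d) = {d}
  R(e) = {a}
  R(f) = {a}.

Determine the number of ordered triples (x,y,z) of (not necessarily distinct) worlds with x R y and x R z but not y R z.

8

Enumerating: (a,c,c), (a,c,d), (a,d,a), (a,d,c), (b,f,f), (c,a,b), (c,b,a), (c,b,b).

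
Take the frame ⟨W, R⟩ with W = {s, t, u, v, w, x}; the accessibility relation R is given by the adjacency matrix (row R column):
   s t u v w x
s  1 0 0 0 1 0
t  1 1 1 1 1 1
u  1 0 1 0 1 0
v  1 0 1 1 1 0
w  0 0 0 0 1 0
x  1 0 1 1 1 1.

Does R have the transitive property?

Yes

Transitive: yes — every two-step R-path is closed by a direct edge.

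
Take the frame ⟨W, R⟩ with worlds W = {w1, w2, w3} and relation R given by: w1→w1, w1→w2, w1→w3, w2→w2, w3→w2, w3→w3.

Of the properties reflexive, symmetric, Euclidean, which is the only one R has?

reflexive

Reflexive: yes — every world is R-related to itself.
Symmetric: no — w1 R w2 but not w2 R w1.
Euclidean: no — w1 R w2 and w1 R w3, but not w2 R w3.
Only reflexive holds.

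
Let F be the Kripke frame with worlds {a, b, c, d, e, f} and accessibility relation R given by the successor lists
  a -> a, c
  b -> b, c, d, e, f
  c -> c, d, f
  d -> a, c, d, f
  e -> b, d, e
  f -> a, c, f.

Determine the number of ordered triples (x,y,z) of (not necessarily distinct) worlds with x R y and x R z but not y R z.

19

Enumerating: (a,c,a), (b,c,b), (b,c,e), (b,d,b), (b,d,e), (b,e,c), (b,e,f), (b,f,b), (b,f,d), (b,f,e), (c,f,d), (d,a,d), … and 7 more.
Total: 19.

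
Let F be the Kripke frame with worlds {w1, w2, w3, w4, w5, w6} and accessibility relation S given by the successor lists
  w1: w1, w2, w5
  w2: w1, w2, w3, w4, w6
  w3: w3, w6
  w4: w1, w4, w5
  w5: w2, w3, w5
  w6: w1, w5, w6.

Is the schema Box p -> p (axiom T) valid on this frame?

Axiom T corresponds to the accessibility relation being reflexive.
Reflexive: yes — every world is S-related to itself.

Yes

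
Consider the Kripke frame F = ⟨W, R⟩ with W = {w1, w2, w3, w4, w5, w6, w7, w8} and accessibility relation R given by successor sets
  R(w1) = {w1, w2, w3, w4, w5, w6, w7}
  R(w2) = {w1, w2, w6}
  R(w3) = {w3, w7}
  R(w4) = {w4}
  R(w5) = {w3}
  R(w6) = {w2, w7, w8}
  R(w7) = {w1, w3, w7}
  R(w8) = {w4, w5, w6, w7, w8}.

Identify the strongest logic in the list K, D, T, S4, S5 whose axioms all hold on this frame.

D

Serial (axiom D): yes — every world has a successor (e.g. w1 R w1).
Reflexive (axiom T): no — w5 is not related to itself.
Transitive (axiom 4): no — w1 R w6 and w6 R w8, but not w1 R w8.
Euclidean (axiom 5): no — w1 R w2 and w1 R w3, but not w2 R w3.
So F validates K, D; T would additionally require R to be reflexive. The strongest is D.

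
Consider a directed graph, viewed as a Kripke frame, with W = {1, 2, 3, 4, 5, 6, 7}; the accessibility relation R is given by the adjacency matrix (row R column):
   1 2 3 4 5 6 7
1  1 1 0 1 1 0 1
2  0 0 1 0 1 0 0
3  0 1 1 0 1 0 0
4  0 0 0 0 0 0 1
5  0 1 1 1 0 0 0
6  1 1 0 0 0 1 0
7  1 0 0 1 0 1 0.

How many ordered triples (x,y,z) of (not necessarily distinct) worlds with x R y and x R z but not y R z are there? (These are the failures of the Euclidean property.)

33

Enumerating: (1,2,1), (1,2,2), (1,2,4), (1,2,7), (1,4,1), (1,4,2), (1,4,4), (1,4,5), (1,5,1), (1,5,5), (1,5,7), (1,7,2), … and 21 more.
Total: 33.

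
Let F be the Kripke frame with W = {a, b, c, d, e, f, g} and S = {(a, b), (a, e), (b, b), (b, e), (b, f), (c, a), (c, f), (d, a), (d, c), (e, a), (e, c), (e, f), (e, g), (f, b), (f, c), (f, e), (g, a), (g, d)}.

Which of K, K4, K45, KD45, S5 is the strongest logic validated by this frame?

Transitive (axiom 4): no — a S b and b S f, but not a S f.
Euclidean (axiom 5): no — a S e and a S b, but not e S b.
Serial (axiom D): yes — every world has a successor (e.g. a S b).
Reflexive (axiom T): no — a is not related to itself.
So F validates K; K4 would additionally require S to be transitive. The strongest is K.

K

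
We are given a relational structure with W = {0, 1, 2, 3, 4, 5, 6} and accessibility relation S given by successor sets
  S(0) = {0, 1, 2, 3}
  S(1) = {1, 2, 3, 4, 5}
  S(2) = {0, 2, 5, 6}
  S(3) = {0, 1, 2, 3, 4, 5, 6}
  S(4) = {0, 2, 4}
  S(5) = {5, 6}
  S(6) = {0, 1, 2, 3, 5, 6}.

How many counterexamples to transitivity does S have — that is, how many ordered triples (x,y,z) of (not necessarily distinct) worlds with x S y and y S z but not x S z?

Enumerating: (0,1,4), (0,1,5), (0,2,5), (0,2,6), (0,3,4), (0,3,5), (0,3,6), (1,2,0), (1,2,6), (1,3,0), (1,3,6), (1,4,0), … and 15 more.
Total: 27.

27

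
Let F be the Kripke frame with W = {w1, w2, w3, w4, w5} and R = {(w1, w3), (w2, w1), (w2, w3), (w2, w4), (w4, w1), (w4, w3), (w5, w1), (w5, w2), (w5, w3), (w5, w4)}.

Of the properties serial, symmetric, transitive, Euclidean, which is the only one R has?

transitive

Serial: no — w3 has no R-successor.
Symmetric: no — w1 R w3 but not w3 R w1.
Transitive: yes — every two-step R-path is closed by a direct edge.
Euclidean: no — w2 R w1 and w2 R w4, but not w1 R w4.
Only transitive holds.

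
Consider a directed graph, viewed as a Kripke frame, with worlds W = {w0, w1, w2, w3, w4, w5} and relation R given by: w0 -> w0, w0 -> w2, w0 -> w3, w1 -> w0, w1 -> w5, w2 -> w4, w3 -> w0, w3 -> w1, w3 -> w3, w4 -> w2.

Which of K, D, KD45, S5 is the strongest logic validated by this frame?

Serial (axiom D): no — w5 has no R-successor.
Euclidean (axiom 5): no — w0 R w2 and w0 R w3, but not w2 R w3.
Transitive (axiom 4): no — w0 R w2 and w2 R w4, but not w0 R w4.
Reflexive (axiom T): no — w1 is not related to itself.
So F validates K; D would additionally require R to be serial. The strongest is K.

K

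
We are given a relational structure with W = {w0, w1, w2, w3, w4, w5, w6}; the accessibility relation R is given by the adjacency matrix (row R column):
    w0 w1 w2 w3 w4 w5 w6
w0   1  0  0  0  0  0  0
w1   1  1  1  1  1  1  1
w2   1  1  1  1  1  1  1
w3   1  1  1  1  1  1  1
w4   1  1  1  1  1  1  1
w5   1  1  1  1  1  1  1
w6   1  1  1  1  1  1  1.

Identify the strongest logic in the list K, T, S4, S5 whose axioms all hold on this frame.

Reflexive (axiom T): yes — every world is R-related to itself.
Transitive (axiom 4): yes — every two-step R-path is closed by a direct edge.
Euclidean (axiom 5): no — w1 R w0 and w1 R w2, but not w0 R w2.
So F validates K, T, S4; S5 would additionally require R to be Euclidean. The strongest is S4.

S4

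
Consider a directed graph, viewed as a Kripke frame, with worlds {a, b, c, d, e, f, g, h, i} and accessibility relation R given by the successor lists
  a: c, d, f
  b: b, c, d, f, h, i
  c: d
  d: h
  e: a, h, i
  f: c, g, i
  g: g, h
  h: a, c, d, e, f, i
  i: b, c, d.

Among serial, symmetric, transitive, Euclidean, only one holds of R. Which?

serial

Serial: yes — every world has a successor (e.g. a R c).
Symmetric: no — a R c but not c R a.
Transitive: no — a R d and d R h, but not a R h.
Euclidean: no — a R c and a R f, but not c R f.
Only serial holds.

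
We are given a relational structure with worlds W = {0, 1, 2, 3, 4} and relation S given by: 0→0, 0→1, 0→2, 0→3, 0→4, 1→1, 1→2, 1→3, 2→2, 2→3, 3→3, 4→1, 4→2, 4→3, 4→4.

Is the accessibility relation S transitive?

Transitive: yes — every two-step S-path is closed by a direct edge.

Yes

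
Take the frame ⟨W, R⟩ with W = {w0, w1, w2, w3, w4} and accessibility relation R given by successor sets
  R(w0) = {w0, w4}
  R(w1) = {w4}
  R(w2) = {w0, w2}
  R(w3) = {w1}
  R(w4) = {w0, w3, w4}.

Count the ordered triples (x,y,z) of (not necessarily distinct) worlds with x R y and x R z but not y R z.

Enumerating: (w2,w0,w2), (w3,w1,w1), (w4,w0,w3), (w4,w3,w0), (w4,w3,w3), (w4,w3,w4).

6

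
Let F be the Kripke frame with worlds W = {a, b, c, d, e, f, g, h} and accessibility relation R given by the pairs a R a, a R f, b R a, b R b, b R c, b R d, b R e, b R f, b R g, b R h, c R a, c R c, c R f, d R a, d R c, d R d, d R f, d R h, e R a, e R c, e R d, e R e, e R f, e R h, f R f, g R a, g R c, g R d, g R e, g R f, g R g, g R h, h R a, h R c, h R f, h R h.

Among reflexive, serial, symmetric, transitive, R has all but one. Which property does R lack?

symmetric

Reflexive: yes — every world is R-related to itself.
Serial: yes — every world has a successor (e.g. a R a).
Symmetric: no — a R f but not f R a.
Transitive: yes — every two-step R-path is closed by a direct edge.
Only symmetric fails.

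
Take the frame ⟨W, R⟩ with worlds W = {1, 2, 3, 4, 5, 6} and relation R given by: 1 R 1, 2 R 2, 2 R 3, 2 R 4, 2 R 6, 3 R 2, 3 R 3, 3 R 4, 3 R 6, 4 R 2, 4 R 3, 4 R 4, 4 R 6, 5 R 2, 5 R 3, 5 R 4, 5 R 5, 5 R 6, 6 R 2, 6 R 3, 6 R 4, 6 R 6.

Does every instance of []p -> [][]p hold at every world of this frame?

Yes

The schema 4 characterises exactly the transitive frames.
Transitive: yes — every two-step R-path is closed by a direct edge.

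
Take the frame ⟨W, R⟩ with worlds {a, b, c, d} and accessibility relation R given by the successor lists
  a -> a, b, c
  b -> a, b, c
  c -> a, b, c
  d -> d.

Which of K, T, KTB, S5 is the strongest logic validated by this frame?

Reflexive (axiom T): yes — every world is R-related to itself.
Symmetric (axiom B): yes — every pair in R has its reverse in R.
Euclidean (axiom 5): yes — any two successors of a common world are R-related.
So F validates K, T, KTB, S5. The strongest is S5.

S5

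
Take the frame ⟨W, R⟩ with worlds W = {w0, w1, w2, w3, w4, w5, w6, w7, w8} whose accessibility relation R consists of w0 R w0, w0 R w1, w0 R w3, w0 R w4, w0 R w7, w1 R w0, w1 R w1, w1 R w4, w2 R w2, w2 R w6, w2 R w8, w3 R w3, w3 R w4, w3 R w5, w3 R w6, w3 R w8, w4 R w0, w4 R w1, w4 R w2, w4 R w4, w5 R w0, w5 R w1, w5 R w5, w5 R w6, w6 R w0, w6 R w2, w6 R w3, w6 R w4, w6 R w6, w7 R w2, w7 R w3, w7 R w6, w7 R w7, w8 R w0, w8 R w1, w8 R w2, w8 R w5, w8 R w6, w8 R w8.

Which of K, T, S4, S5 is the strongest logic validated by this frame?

Reflexive (axiom T): yes — every world is R-related to itself.
Transitive (axiom 4): no — w0 R w3 and w3 R w5, but not w0 R w5.
Euclidean (axiom 5): no — w0 R w1 and w0 R w3, but not w1 R w3.
So F validates K, T; S4 would additionally require R to be transitive. The strongest is T.

T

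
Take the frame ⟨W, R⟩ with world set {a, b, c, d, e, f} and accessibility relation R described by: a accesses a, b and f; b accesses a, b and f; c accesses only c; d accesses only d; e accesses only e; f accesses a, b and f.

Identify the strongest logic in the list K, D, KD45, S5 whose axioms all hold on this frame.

S5

Serial (axiom D): yes — every world has a successor (e.g. a R a).
Euclidean (axiom 5): yes — any two successors of a common world are R-related.
Transitive (axiom 4): yes — every two-step R-path is closed by a direct edge.
Reflexive (axiom T): yes — every world is R-related to itself.
So F validates K, D, KD45, S5. The strongest is S5.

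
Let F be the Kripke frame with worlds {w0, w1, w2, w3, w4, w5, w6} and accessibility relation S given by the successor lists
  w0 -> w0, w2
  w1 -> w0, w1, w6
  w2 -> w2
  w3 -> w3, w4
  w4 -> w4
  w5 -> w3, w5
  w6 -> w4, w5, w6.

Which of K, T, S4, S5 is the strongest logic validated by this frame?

Reflexive (axiom T): yes — every world is S-related to itself.
Transitive (axiom 4): no — w1 S w0 and w0 S w2, but not w1 S w2.
Euclidean (axiom 5): no — w1 S w0 and w1 S w6, but not w0 S w6.
So F validates K, T; S4 would additionally require S to be transitive. The strongest is T.

T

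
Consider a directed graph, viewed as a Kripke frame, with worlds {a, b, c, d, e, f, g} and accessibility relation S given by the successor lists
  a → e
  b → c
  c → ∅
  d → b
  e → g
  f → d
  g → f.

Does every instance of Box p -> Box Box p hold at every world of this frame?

By correspondence theory, 4 is valid on a frame iff S is transitive.
Transitive: no — a S e and e S g, but not a S g.

No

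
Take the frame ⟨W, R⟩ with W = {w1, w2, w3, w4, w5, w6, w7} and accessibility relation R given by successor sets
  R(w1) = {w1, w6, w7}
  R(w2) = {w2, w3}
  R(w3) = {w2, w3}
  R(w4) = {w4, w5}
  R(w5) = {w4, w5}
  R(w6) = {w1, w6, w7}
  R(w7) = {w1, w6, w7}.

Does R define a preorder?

Yes

Reflexive: yes — every world is R-related to itself.
Transitive: yes — every two-step R-path is closed by a direct edge.
So R is a preorder.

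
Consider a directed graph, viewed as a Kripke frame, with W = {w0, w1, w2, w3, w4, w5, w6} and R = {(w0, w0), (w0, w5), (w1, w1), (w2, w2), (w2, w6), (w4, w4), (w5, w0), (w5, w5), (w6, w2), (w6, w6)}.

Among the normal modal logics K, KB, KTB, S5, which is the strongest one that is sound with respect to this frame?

KB

Symmetric (axiom B): yes — every pair in R has its reverse in R.
Reflexive (axiom T): no — w3 is not related to itself.
Euclidean (axiom 5): yes — any two successors of a common world are R-related.
So F validates K, KB; KTB would additionally require R to be reflexive. The strongest is KB.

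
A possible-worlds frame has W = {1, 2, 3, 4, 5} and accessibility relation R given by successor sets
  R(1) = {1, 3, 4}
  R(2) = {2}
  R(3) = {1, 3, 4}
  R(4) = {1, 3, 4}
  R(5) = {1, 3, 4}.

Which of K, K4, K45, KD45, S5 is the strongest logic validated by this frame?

Transitive (axiom 4): yes — every two-step R-path is closed by a direct edge.
Euclidean (axiom 5): yes — any two successors of a common world are R-related.
Serial (axiom D): yes — every world has a successor (e.g. 1 R 1).
Reflexive (axiom T): no — 5 is not related to itself.
So F validates K, K4, K45, KD45; S5 would additionally require R to be reflexive. The strongest is KD45.

KD45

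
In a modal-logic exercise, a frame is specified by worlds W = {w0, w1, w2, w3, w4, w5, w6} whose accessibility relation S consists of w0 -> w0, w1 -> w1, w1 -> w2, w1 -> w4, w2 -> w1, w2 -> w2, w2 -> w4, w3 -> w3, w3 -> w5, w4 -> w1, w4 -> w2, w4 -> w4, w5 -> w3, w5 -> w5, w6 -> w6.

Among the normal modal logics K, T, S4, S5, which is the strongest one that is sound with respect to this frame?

S5

Reflexive (axiom T): yes — every world is S-related to itself.
Transitive (axiom 4): yes — every two-step S-path is closed by a direct edge.
Euclidean (axiom 5): yes — any two successors of a common world are S-related.
So F validates K, T, S4, S5. The strongest is S5.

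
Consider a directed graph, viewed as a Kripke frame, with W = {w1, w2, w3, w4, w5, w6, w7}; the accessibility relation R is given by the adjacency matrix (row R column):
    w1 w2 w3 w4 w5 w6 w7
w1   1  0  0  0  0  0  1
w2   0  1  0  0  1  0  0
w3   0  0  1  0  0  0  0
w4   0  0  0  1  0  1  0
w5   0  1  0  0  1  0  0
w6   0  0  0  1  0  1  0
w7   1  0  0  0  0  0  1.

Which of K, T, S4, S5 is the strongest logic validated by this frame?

S5

Reflexive (axiom T): yes — every world is R-related to itself.
Transitive (axiom 4): yes — every two-step R-path is closed by a direct edge.
Euclidean (axiom 5): yes — any two successors of a common world are R-related.
So F validates K, T, S4, S5. The strongest is S5.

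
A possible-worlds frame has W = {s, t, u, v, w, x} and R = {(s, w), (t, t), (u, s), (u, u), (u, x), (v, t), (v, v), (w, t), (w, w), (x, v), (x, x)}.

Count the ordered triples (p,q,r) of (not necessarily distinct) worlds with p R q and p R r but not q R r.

8

Enumerating: (u,s,s), (u,s,u), (u,s,x), (u,x,s), (u,x,u), (v,t,v), (w,t,w), (x,v,x).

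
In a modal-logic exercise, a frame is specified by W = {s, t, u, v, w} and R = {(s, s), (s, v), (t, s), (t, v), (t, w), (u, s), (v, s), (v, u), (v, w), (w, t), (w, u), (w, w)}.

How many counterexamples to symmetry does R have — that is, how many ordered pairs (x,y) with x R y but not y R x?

6

Enumerating: (t,s), (t,v), (u,s), (v,u), (v,w), (w,u).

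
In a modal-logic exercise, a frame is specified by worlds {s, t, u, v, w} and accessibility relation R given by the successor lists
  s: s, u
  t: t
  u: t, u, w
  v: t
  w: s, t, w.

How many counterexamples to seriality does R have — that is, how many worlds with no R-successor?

R is serial; there are no such worlds.

0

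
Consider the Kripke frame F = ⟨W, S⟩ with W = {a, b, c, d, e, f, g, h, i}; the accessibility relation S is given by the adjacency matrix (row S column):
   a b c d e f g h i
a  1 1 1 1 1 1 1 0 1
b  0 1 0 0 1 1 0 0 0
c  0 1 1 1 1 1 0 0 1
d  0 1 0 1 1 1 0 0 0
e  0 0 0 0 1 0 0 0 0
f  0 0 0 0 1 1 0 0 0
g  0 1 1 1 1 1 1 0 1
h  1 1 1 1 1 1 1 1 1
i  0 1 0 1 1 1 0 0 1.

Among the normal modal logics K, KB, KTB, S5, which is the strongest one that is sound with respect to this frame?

K

Symmetric (axiom B): no — a S b but not b S a.
Reflexive (axiom T): yes — every world is S-related to itself.
Euclidean (axiom 5): no — a S b and a S c, but not b S c.
So F validates K; KB would additionally require S to be symmetric. The strongest is K.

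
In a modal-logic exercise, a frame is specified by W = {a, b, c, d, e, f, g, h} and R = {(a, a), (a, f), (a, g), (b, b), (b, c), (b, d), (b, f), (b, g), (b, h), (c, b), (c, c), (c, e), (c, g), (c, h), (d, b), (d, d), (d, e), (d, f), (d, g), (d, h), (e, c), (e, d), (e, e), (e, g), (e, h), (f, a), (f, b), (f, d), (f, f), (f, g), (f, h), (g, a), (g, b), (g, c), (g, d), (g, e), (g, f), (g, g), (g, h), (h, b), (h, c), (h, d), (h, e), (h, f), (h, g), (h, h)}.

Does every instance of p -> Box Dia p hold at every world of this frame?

Axiom B corresponds to the accessibility relation being symmetric.
Symmetric: yes — every pair in R has its reverse in R.

Yes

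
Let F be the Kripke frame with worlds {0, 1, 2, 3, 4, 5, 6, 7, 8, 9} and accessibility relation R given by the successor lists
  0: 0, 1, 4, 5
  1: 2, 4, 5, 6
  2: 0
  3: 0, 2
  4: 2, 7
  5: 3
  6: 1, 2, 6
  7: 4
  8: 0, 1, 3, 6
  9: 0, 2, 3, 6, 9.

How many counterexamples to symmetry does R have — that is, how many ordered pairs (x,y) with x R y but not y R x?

20

Enumerating: (0,1), (0,4), (0,5), (1,2), (1,4), (1,5), (2,0), (3,0), (3,2), (4,2), (5,3), (6,2), … and 8 more.
Total: 20.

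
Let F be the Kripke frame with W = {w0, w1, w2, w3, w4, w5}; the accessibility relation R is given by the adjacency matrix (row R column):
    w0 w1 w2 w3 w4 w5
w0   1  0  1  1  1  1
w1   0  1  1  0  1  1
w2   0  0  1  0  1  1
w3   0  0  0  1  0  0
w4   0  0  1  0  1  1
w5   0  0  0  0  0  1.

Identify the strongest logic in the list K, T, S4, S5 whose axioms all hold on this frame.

S4

Reflexive (axiom T): yes — every world is R-related to itself.
Transitive (axiom 4): yes — every two-step R-path is closed by a direct edge.
Euclidean (axiom 5): no — w0 R w2 and w0 R w3, but not w2 R w3.
So F validates K, T, S4; S5 would additionally require R to be Euclidean. The strongest is S4.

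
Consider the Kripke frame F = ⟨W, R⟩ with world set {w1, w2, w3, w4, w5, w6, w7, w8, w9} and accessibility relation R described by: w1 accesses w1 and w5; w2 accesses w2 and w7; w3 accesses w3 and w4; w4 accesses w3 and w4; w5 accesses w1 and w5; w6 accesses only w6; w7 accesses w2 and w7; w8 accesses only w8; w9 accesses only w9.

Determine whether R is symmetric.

Yes

Symmetric: yes — every pair in R has its reverse in R.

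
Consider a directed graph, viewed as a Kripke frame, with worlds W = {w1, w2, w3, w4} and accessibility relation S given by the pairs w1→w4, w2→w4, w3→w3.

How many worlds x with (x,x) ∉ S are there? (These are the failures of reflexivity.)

3

Enumerating: w1, w2, w4.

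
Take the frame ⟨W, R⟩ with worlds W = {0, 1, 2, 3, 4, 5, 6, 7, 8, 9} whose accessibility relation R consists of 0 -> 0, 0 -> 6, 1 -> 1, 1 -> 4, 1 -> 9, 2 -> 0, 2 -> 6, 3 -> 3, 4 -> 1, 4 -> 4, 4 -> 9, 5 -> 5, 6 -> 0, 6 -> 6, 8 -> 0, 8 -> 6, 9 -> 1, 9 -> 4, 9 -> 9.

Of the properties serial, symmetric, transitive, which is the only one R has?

Serial: no — 7 has no R-successor.
Symmetric: no — 2 R 0 but not 0 R 2.
Transitive: yes — every two-step R-path is closed by a direct edge.
Only transitive holds.

transitive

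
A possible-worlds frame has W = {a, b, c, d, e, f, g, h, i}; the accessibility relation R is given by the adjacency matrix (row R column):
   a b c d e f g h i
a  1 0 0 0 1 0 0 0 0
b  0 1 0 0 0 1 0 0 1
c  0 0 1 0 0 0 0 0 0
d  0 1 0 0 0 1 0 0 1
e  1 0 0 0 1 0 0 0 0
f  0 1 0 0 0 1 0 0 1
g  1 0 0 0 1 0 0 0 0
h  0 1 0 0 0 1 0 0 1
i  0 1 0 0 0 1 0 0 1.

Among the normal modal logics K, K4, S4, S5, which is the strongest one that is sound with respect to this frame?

Transitive (axiom 4): yes — every two-step R-path is closed by a direct edge.
Reflexive (axiom T): no — d is not related to itself.
Euclidean (axiom 5): yes — any two successors of a common world are R-related.
So F validates K, K4; S4 would additionally require R to be reflexive. The strongest is K4.

K4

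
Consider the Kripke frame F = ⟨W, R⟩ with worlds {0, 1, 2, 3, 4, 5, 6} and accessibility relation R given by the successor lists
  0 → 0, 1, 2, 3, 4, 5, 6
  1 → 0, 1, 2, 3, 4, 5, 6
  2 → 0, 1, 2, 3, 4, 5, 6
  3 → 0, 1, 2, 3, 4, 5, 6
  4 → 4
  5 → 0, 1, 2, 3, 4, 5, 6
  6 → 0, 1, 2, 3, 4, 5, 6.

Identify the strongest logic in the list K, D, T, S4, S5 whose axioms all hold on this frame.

Serial (axiom D): yes — every world has a successor (e.g. 0 R 0).
Reflexive (axiom T): yes — every world is R-related to itself.
Transitive (axiom 4): yes — every two-step R-path is closed by a direct edge.
Euclidean (axiom 5): no — 0 R 4 and 0 R 1, but not 4 R 1.
So F validates K, D, T, S4; S5 would additionally require R to be Euclidean. The strongest is S4.

S4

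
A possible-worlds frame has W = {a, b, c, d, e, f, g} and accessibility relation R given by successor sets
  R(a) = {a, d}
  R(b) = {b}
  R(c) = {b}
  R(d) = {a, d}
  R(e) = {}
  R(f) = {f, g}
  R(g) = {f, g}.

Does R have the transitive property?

Transitive: yes — every two-step R-path is closed by a direct edge.

Yes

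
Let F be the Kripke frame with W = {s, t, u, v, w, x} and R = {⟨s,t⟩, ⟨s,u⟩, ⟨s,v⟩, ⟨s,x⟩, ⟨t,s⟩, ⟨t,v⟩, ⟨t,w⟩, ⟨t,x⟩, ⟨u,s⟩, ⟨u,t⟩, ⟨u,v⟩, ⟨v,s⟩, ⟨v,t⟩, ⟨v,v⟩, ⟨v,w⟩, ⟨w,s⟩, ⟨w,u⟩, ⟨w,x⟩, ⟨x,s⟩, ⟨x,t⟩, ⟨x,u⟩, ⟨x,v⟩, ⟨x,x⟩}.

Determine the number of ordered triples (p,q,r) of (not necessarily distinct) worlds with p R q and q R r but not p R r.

30

Enumerating: (s,t,s), (s,t,w), (s,u,s), (s,v,s), (s,v,w), (s,x,s), (t,s,t), (t,s,u), (t,v,t), (t,w,u), (t,x,t), (t,x,u), … and 18 more.
Total: 30.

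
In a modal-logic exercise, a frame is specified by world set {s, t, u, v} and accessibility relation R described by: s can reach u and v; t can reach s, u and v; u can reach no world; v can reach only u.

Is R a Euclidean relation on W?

No

Euclidean: no — s R u and s R v, but not u R v.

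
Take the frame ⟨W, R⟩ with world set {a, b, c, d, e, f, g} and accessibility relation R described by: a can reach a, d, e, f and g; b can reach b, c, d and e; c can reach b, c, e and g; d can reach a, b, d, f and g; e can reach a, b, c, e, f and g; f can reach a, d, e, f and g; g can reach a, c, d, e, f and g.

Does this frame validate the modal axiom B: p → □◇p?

Axiom B corresponds to the accessibility relation being symmetric.
Symmetric: yes — every pair in R has its reverse in R.

Yes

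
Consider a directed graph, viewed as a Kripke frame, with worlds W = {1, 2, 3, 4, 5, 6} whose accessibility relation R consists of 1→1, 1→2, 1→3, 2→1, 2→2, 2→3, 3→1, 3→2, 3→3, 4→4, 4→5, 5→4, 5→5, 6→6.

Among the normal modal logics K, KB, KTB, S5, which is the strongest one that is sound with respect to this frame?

Symmetric (axiom B): yes — every pair in R has its reverse in R.
Reflexive (axiom T): yes — every world is R-related to itself.
Euclidean (axiom 5): yes — any two successors of a common world are R-related.
So F validates K, KB, KTB, S5. The strongest is S5.

S5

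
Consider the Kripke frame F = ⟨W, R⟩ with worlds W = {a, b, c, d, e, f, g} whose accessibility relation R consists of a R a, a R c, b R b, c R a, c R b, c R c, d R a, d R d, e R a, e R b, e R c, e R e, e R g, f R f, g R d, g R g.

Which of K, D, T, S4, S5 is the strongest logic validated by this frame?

Serial (axiom D): yes — every world has a successor (e.g. a R a).
Reflexive (axiom T): yes — every world is R-related to itself.
Transitive (axiom 4): no — a R c and c R b, but not a R b.
Euclidean (axiom 5): no — c R a and c R b, but not a R b.
So F validates K, D, T; S4 would additionally require R to be transitive. The strongest is T.

T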